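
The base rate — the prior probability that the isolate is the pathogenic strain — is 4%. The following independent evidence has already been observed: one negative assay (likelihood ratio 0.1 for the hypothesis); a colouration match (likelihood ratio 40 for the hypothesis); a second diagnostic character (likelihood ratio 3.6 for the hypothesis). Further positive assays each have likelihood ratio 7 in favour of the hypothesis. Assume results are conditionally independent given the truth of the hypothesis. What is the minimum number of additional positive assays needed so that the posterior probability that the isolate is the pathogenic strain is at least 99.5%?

Prior odds = 0.04/0.96 = 1/24.
Combined Bayes factor of the evidence already in hand = 0.1 × 40 × 3.6 = 14.4.
Odds after that evidence = (1/24) × 14.4 = 0.6.
Target odds = 0.995/0.005 = 199.
Need 7ⁿ ≥ 199 ÷ 0.6 = 995/3.
7² = 49 falls short of 995/3 but 7³ = 343 reaches it, so n = 3.

3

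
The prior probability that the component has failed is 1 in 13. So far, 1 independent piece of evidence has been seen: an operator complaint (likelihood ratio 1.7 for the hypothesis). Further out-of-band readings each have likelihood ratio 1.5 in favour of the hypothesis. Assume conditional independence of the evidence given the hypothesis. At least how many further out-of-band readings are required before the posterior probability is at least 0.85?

Prior odds = (1/13)/(12/13) = 1/12.
Bayes factor of the evidence already in hand = 1.7.
Odds after that evidence = (1/12) × 1.7 = 17/120.
Target odds = 0.85/0.15 = 17/3.
Need 1.5ⁿ ≥ 17/3 ÷ (17/120) = 40.
1.5⁹ = 19683/512 falls short of 40 but 1.5¹⁰ = 59049/1024 reaches it, so n = 10.

10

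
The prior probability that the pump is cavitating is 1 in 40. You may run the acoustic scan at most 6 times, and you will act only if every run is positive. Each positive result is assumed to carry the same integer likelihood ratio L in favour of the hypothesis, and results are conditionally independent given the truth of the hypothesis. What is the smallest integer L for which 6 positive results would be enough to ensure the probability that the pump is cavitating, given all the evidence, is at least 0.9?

Prior odds = 0.025/0.975 = 1/39.
Target odds = 0.9/0.1 = 9.
Need L⁶ ≥ 9 ÷ (1/39) = 351.
2⁶ = 64 < 351 ≤ 729 = 3⁶, so L = 3.

3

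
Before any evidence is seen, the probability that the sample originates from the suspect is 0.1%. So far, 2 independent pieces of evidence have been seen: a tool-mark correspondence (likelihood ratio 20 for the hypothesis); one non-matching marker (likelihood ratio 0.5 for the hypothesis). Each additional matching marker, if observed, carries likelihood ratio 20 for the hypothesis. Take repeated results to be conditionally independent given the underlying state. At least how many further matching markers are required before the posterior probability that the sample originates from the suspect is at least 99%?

4

Prior odds = 0.001/0.999 = 1/999.
Combined Bayes factor of the evidence already in hand = 20 × 0.5 = 10.
Odds after that evidence = (1/999) × 10 = 10/999.
Target odds = 0.99/0.01 = 99.
Need 20ⁿ ≥ 99 ÷ (10/999) = 9890.1.
20³ = 8000 falls short of 9890.1 but 20⁴ = 160000 reaches it, so n = 4.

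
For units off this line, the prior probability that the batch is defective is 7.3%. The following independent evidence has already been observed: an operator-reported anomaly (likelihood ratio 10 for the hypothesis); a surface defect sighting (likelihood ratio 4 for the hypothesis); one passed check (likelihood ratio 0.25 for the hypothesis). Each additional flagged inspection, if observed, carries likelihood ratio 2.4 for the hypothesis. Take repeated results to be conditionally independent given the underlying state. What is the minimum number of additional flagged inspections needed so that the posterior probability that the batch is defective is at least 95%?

4

Prior odds = 0.073/0.927 = 73/927.
Combined Bayes factor of the evidence already in hand = 10 × 4 × 0.25 = 10.
Odds after that evidence = (73/927) × 10 = 730/927.
Target odds = 0.95/0.05 = 19.
Need 2.4ⁿ ≥ 19 ÷ (730/927) = 17613/730.
2.4³ = 13.824 falls short of 17613/730 but 2.4⁴ = 33.1776 reaches it, so n = 4.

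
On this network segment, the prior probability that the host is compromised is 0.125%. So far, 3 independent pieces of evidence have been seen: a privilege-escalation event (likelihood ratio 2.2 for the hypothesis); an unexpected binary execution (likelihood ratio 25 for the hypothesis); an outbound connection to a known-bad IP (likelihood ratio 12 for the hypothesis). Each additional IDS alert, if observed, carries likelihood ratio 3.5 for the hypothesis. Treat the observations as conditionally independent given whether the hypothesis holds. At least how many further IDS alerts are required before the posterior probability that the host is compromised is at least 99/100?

Prior odds = 0.00125/0.99875 = 1/799.
Combined Bayes factor of the evidence already in hand = 2.2 × 25 × 12 = 660.
Odds after that evidence = (1/799) × 660 = 660/799.
Target odds = 0.99/0.01 = 99.
Need 3.5ⁿ ≥ 99 ÷ (660/799) = 119.85.
3.5³ = 42.875 falls short of 119.85 but 3.5⁴ = 150.0625 reaches it, so n = 4.

4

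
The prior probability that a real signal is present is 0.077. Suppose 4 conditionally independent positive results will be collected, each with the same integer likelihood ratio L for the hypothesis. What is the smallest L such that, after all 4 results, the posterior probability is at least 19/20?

Prior odds = 0.077/0.923 = 77/923.
Target odds = 0.95/0.05 = 19.
Need L⁴ ≥ 19 ÷ (77/923) = 17537/77.
3⁴ = 81 < 17537/77 ≤ 256 = 4⁴, so L = 4.

4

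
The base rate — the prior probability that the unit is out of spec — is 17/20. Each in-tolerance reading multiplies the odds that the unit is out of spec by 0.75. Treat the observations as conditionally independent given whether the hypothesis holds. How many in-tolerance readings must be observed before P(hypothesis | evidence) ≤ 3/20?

Prior odds = 0.85/0.15 = 17/3.
Likelihood ratio per in-tolerance reading = 0.75.
Target posterior odds = 0.15/0.85 = 3/17.
Require 0.75ⁿ ≤ 3/17 ÷ (17/3) = 9/289.
0.75¹² = 531441/16777216 is still above 9/289 but 0.75¹³ = 1594323/67108864 is at or below it, so n = 13.

13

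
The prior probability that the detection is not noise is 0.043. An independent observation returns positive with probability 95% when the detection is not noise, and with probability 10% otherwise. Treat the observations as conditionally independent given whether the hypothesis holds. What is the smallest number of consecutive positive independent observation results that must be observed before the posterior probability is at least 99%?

Prior odds: 0.043 ÷ 0.957 = 43/957.
Likelihood ratio of a positive result = 0.95/0.1 = 9.5.
Target posterior odds = 0.99/0.01 = 99.
Need (43/957) × 9.5ⁿ ≥ 99, i.e. 9.5ⁿ ≥ 94743/43.
9.5³ = 857.375 falls short of 94743/43 but 9.5⁴ = 8145.0625 reaches it, so n = 4.

4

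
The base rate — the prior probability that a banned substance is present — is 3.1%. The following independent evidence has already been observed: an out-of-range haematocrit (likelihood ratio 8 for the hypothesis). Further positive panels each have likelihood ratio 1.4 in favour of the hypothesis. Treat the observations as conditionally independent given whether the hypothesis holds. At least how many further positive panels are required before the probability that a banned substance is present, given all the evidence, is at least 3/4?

8

Prior odds = 0.031/0.969 = 31/969.
Bayes factor of the evidence already in hand = 8.
Odds after that evidence = (31/969) × 8 = 248/969.
Target odds = 0.75/0.25 = 3.
Need 1.4ⁿ ≥ 3 ÷ (248/969) = 2907/248.
1.4⁷ = 823543/78125 falls short of 2907/248 but 1.4⁸ = 5764801/390625 reaches it, so n = 8.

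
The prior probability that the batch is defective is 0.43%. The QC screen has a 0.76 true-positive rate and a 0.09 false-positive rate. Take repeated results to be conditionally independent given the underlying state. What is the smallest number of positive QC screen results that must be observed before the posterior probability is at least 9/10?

Prior odds: 0.0043 ÷ 0.9957 = 43/9957.
Likelihood ratio of a positive result = 0.76/0.09 = 76/9.
Target posterior odds = 0.9/0.1 = 9.
Require (76/9)ⁿ ≥ 9 ÷ (43/9957) = 89613/43.
(76/9)³ = 438976/729 falls short of 89613/43 but (76/9)⁴ = 33362176/6561 reaches it, so n = 4.

4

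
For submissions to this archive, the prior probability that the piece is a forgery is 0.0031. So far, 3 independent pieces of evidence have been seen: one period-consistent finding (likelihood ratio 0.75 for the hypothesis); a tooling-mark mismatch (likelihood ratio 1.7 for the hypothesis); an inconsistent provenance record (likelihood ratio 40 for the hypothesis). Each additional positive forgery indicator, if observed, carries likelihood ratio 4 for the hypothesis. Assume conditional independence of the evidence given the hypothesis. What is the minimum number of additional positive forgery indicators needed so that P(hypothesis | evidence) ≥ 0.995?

Prior odds = 0.0031/0.9969 = 31/9969.
Combined Bayes factor of the evidence already in hand = 0.75 × 1.7 × 40 = 51.
Odds after that evidence = (31/9969) × 51 = 527/3323.
Target odds = 0.995/0.005 = 199.
Need 4ⁿ ≥ 199 ÷ (527/3323) = 661277/527.
4⁵ = 1024 falls short of 661277/527 but 4⁶ = 4096 reaches it, so n = 6.

6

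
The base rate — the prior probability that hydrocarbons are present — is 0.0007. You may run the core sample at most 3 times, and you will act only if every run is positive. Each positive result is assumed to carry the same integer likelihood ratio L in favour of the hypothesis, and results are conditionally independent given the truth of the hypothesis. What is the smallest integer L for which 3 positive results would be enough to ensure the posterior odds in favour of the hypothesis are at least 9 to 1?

24

Prior odds = 0.0007/0.9993 = 7/9993.
Target odds = 9.
Need L³ ≥ 9 ÷ (7/9993) = 89937/7.
23³ = 12167 < 89937/7 ≤ 13824 = 24³, so L = 24.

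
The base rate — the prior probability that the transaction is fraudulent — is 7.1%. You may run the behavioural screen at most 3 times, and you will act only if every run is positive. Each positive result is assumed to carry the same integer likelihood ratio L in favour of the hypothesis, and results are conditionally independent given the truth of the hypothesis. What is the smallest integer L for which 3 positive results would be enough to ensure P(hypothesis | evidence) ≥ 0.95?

Prior odds = 0.071/0.929 = 71/929.
Target odds = 0.95/0.05 = 19.
Need L³ ≥ 19 ÷ (71/929) = 17651/71.
6³ = 216 < 17651/71 ≤ 343 = 7³, so L = 7.

7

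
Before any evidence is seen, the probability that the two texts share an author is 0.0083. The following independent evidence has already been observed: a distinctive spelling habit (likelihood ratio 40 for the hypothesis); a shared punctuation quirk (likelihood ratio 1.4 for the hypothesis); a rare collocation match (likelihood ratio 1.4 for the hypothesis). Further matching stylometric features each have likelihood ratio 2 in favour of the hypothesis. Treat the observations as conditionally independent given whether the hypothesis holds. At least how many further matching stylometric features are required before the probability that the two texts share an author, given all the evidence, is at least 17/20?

4

Prior odds = 0.0083/0.9917 = 83/9917.
Combined Bayes factor of the evidence already in hand = 40 × 1.4 × 1.4 = 78.4.
Odds after that evidence = (83/9917) × 78.4 = 32536/49585.
Target odds = 0.85/0.15 = 17/3.
Need 2ⁿ ≥ 17/3 ÷ (32536/49585) = 842945/97608.
2³ = 8 falls short of 842945/97608 but 2⁴ = 16 reaches it, so n = 4.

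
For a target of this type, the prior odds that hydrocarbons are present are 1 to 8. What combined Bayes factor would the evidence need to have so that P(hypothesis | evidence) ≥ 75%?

Prior odds = 0.125.
Target odds = 0.75/0.25 = 3.
Required Bayes factor = 3 ÷ 0.125 = 24.

24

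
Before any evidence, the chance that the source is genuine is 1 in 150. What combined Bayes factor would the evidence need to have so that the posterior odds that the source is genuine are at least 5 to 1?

Prior odds = (1/150)/(149/150) = 1/149.
Target odds = 5.
Required Bayes factor = 5 ÷ (1/149) = 745.

745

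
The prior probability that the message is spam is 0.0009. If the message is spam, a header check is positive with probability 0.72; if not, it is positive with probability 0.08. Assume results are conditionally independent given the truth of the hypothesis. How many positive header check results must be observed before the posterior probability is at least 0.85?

Prior odds = 0.0009/0.9991 = 9/9991.
Likelihood ratio of a positive = 0.72/0.08 = 9.
Target odds: 0.85 ÷ 0.15 = 17/3.
Need (9/9991) × 9ⁿ ≥ 17/3, i.e. 9ⁿ ≥ 169847/27.
9³ = 729 falls short of 169847/27 but 9⁴ = 6561 reaches it, so n = 4.

4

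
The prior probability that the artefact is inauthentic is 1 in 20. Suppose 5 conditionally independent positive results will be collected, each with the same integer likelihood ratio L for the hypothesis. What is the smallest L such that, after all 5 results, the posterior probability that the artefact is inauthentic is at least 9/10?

Prior odds = 0.05/0.95 = 1/19.
Target odds = 0.9/0.1 = 9.
Need L⁵ ≥ 9 ÷ (1/19) = 171.
2⁵ = 32 < 171 ≤ 243 = 3⁵, so L = 3.

3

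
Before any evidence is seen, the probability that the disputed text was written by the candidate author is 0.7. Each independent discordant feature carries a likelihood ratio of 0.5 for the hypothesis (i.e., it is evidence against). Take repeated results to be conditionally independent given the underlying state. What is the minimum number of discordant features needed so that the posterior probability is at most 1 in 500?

11

Prior odds: 0.7 ÷ 0.3 = 7/3.
Likelihood ratio per discordant feature = 0.5.
Target odds: 0.002 ÷ 0.998 = 1/499.
Require 0.5ⁿ ≤ 1/499 ÷ (7/3) = 3/3493.
0.5¹⁰ = 1/1024 is still above 3/3493 but 0.5¹¹ = 1/2048 is at or below it, so n = 11.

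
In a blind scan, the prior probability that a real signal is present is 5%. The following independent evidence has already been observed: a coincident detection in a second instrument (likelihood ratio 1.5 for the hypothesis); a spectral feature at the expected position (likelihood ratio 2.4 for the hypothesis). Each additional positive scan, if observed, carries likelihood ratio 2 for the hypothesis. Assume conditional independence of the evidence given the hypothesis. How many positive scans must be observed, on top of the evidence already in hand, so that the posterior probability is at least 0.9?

Prior odds = 0.05/0.95 = 1/19.
Combined Bayes factor of the evidence already in hand = 1.5 × 2.4 = 3.6.
Odds after that evidence = (1/19) × 3.6 = 18/95.
Target odds = 0.9/0.1 = 9.
Need 2ⁿ ≥ 9 ÷ (18/95) = 47.5.
2⁵ = 32 falls short of 47.5 but 2⁶ = 64 reaches it, so n = 6.

6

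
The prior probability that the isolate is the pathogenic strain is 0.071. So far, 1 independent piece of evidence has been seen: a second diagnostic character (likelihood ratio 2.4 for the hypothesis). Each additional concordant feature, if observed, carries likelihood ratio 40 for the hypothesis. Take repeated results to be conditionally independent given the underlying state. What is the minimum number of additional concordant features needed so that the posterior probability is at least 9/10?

2

Prior odds = 0.071/0.929 = 71/929.
Bayes factor of the evidence already in hand = 2.4.
Odds after that evidence = (71/929) × 2.4 = 852/4645.
Target odds = 0.9/0.1 = 9.
Need 40ⁿ ≥ 9 ÷ (852/4645) = 13935/284.
40¹ = 40 falls short of 13935/284 but 40² = 1600 reaches it, so n = 2.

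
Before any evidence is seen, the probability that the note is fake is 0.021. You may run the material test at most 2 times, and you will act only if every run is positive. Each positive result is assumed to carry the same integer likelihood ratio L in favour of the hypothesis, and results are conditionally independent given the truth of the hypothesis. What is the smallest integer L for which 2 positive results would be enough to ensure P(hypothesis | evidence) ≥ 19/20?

30

Prior odds = 0.021/0.979 = 21/979.
Target odds = 0.95/0.05 = 19.
Need L² ≥ 19 ÷ (21/979) = 18601/21.
29² = 841 < 18601/21 ≤ 900 = 30², so L = 30.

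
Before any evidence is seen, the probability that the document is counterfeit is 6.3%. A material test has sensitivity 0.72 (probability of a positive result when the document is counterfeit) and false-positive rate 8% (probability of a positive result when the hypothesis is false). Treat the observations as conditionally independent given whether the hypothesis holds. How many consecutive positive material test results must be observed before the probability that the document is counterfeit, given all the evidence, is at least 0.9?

Prior odds: 0.063 ÷ 0.937 = 63/937.
Likelihood ratio of a positive result = 0.72/0.08 = 9.
Target odds: 0.9 ÷ 0.1 = 9.
Need (63/937) × 9ⁿ ≥ 9, i.e. 9ⁿ ≥ 937/7.
9² = 81 falls short of 937/7 but 9³ = 729 reaches it, so n = 3.

3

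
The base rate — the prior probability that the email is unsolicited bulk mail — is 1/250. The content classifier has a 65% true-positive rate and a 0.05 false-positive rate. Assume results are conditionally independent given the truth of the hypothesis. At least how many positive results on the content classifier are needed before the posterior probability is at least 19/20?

4

Prior odds: 0.004 ÷ 0.996 = 1/249.
Likelihood ratio of a positive result = 0.65/0.05 = 13.
Target posterior odds = 0.95/0.05 = 19.
Need (1/249) × 13ⁿ ≥ 19, i.e. 13ⁿ ≥ 4731.
13³ = 2197 falls short of 4731 but 13⁴ = 28561 reaches it, so n = 4.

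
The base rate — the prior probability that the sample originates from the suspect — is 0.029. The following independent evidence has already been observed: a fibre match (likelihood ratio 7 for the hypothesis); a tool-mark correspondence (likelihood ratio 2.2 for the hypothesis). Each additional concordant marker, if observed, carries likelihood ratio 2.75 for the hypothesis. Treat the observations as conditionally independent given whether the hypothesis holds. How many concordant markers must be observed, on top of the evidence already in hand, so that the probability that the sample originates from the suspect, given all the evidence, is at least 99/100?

Prior odds = 0.029/0.971 = 29/971.
Combined Bayes factor of the evidence already in hand = 7 × 2.2 = 15.4.
Odds after that evidence = (29/971) × 15.4 = 2233/4855.
Target odds = 0.99/0.01 = 99.
Need 2.75ⁿ ≥ 99 ÷ (2233/4855) = 43695/203.
2.75⁵ = 161051/1024 falls short of 43695/203 but 2.75⁶ = 1771561/4096 reaches it, so n = 6.

6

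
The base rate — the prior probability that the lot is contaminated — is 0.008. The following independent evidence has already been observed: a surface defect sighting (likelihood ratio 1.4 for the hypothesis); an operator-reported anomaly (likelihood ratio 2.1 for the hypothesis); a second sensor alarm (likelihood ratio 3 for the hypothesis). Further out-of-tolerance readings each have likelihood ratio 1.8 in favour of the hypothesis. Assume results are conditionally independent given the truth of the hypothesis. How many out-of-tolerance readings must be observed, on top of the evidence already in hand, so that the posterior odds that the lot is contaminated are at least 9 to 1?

9

Prior odds = 0.008/0.992 = 1/124.
Combined Bayes factor of the evidence already in hand = 1.4 × 2.1 × 3 = 8.82.
Odds after that evidence = (1/124) × 8.82 = 441/6200.
Target odds = 9.
Need 1.8ⁿ ≥ 9 ÷ (441/6200) = 6200/49.
1.8⁸ = 43046721/390625 falls short of 6200/49 but 1.8⁹ = 387420489/1953125 reaches it, so n = 9.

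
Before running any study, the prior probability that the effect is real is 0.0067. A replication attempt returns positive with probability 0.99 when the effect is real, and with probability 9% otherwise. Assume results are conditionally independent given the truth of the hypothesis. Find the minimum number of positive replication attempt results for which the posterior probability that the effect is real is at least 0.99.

5

Prior odds = 0.0067/0.9933 = 67/9933.
Likelihood ratio of a positive result = 0.99/0.09 = 11.
Target posterior odds = 0.99/0.01 = 99.
Require 11ⁿ ≥ 99 ÷ (67/9933) = 983367/67.
11⁴ = 14641 falls short of 983367/67 but 11⁵ = 161051 reaches it, so n = 5.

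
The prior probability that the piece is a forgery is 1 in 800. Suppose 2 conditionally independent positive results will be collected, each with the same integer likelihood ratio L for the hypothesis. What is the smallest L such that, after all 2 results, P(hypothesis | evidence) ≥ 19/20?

Prior odds = 0.00125/0.99875 = 1/799.
Target odds = 0.95/0.05 = 19.
Need L² ≥ 19 ÷ (1/799) = 15181.
123² = 15129 < 15181 ≤ 15376 = 124², so L = 124.

124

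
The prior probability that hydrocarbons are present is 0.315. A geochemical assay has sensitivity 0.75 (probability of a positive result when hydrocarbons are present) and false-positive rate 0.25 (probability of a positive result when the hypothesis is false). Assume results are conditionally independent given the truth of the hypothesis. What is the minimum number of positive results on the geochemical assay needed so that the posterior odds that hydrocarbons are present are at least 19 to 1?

Prior odds: 0.315 ÷ 0.685 = 63/137.
Likelihood ratio of a positive result = 0.75/0.25 = 3.
Target odds = 19.
Require 3ⁿ ≥ 19 ÷ (63/137) = 2603/63.
3³ = 27 falls short of 2603/63 but 3⁴ = 81 reaches it, so n = 4.

4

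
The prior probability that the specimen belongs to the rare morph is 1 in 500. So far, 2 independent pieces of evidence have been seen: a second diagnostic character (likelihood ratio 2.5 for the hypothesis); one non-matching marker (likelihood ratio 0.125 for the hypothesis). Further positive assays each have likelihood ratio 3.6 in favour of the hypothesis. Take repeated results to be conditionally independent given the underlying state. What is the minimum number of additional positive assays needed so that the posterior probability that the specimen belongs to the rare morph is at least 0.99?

10

Prior odds = 0.002/0.998 = 1/499.
Combined Bayes factor of the evidence already in hand = 2.5 × 0.125 = 0.3125.
Odds after that evidence = (1/499) × 0.3125 = 5/7984.
Target odds = 0.99/0.01 = 99.
Need 3.6ⁿ ≥ 99 ÷ (5/7984) = 158083.2.
3.6⁹ ≈101560 falls short of 158083.2 but 3.6¹⁰ ≈365616 reaches it, so n = 10.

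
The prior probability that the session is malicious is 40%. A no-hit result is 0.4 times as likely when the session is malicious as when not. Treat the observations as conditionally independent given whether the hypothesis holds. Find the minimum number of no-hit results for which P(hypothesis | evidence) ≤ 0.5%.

Prior odds: 0.4 ÷ 0.6 = 2/3.
Likelihood ratio per no-hit result = 0.4.
Target posterior odds = 0.005/0.995 = 1/199.
Need (2/3) × 0.4ⁿ ≤ 1/199, i.e. 0.4ⁿ ≤ 3/398.
0.4⁵ = 0.01024 is still above 3/398 but 0.4⁶ = 64/15625 is at or below it, so n = 6.

6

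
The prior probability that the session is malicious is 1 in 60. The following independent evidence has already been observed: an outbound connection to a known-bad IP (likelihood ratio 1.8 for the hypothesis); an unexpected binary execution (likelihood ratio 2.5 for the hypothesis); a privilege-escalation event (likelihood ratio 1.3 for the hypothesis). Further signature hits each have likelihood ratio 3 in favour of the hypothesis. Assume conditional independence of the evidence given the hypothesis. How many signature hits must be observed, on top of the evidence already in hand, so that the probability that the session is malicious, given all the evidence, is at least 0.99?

7

Prior odds = (1/60)/(59/60) = 1/59.
Combined Bayes factor of the evidence already in hand = 1.8 × 2.5 × 1.3 = 5.85.
Odds after that evidence = (1/59) × 5.85 = 117/1180.
Target odds = 0.99/0.01 = 99.
Need 3ⁿ ≥ 99 ÷ (117/1180) = 12980/13.
3⁶ = 729 falls short of 12980/13 but 3⁷ = 2187 reaches it, so n = 7.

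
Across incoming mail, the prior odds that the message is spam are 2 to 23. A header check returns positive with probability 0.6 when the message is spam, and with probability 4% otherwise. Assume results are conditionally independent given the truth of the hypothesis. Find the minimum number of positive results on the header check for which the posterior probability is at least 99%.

3

Prior odds = 2/23.
Likelihood ratio of a positive result = 0.6/0.04 = 15.
Target odds: 0.99 ÷ 0.01 = 99.
Require 15ⁿ ≥ 99 ÷ (2/23) = 1138.5.
15² = 225 falls short of 1138.5 but 15³ = 3375 reaches it, so n = 3.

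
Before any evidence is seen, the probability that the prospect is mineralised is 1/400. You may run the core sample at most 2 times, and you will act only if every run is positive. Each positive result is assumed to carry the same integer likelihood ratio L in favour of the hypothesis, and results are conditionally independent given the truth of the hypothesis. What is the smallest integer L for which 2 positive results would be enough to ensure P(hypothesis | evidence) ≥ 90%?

60

Prior odds = 0.0025/0.9975 = 1/399.
Target odds = 0.9/0.1 = 9.
Need L² ≥ 9 ÷ (1/399) = 3591.
59² = 3481 < 3591 ≤ 3600 = 60², so L = 60.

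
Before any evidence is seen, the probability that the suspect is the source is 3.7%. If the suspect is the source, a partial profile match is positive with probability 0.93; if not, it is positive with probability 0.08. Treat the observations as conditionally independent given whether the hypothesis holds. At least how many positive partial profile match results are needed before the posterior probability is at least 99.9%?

Prior odds: 0.037 ÷ 0.963 = 37/963.
Likelihood ratio of a positive = 0.93/0.08 = 11.625.
Target posterior odds = 0.999/0.001 = 999.
Need (37/963) × 11.625ⁿ ≥ 999, i.e. 11.625ⁿ ≥ 26001.
11.625⁴ = 74805201/4096 falls short of 26001 but 11.625⁵ ≈212307 reaches it, so n = 5.

5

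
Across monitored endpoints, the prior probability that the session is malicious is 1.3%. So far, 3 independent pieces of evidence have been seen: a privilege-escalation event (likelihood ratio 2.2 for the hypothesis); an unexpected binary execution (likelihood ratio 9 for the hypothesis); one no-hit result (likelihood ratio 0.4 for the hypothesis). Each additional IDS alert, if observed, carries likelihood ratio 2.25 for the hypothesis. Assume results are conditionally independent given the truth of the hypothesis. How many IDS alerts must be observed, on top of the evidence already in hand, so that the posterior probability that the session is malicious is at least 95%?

Prior odds = 0.013/0.987 = 13/987.
Combined Bayes factor of the evidence already in hand = 2.2 × 9 × 0.4 = 7.92.
Odds after that evidence = (13/987) × 7.92 = 858/8225.
Target odds = 0.95/0.05 = 19.
Need 2.25ⁿ ≥ 19 ÷ (858/8225) = 156275/858.
2.25⁶ = 531441/4096 falls short of 156275/858 but 2.25⁷ = 4782969/16384 reaches it, so n = 7.

7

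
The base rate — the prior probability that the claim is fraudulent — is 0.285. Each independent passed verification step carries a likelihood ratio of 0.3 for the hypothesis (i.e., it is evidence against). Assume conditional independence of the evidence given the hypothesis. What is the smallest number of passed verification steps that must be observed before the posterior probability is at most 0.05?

2

Prior odds = 0.285/0.715 = 57/143.
Likelihood ratio per passed verification step = 0.3.
Target odds: 0.05 ÷ 0.95 = 1/19.
Require 0.3ⁿ ≤ 1/19 ÷ (57/143) = 143/1083.
0.3¹ = 0.3 is still above 143/1083 but 0.3² = 0.09 is at or below it, so n = 2.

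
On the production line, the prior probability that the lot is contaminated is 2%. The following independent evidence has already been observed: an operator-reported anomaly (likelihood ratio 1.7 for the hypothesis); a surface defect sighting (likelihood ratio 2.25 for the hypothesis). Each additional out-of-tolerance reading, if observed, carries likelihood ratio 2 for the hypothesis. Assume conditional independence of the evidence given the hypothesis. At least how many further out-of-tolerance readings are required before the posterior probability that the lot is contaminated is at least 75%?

Prior odds = 0.02/0.98 = 1/49.
Combined Bayes factor of the evidence already in hand = 1.7 × 2.25 = 3.825.
Odds after that evidence = (1/49) × 3.825 = 153/1960.
Target odds = 0.75/0.25 = 3.
Need 2ⁿ ≥ 3 ÷ (153/1960) = 1960/51.
2⁵ = 32 falls short of 1960/51 but 2⁶ = 64 reaches it, so n = 6.

6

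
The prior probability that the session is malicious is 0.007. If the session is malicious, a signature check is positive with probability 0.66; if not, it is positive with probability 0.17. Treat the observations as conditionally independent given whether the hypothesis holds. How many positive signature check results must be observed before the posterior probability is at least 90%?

Prior odds = 0.007/0.993 = 7/993.
Likelihood ratio of a positive = 0.66/0.17 = 66/17.
Target odds: 0.9 ÷ 0.1 = 9.
Need (7/993) × (66/17)ⁿ ≥ 9, i.e. (66/17)ⁿ ≥ 8937/7.
(66/17)⁵ ≈882.013 falls short of 8937/7 but (66/17)⁶ ≈3424.29 reaches it, so n = 6.

6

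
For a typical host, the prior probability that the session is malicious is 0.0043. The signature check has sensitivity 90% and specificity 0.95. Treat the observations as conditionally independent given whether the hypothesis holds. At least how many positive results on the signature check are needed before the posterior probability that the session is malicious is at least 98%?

Prior odds = 0.0043/0.9957 = 43/9957.
False-positive rate = 1 − 0.95 = 0.05; likelihood ratio of a positive = 0.9/0.05 = 18.
Target posterior odds = 0.98/0.02 = 49.
Require 18ⁿ ≥ 49 ÷ (43/9957) = 487893/43.
18³ = 5832 falls short of 487893/43 but 18⁴ = 104976 reaches it, so n = 4.

4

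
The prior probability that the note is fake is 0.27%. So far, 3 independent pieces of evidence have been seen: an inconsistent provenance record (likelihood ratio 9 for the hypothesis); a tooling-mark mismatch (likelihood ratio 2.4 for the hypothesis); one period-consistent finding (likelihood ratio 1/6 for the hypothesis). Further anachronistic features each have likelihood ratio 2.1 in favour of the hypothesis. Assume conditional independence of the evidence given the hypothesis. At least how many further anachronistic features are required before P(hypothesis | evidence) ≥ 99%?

Prior odds = 0.0027/0.9973 = 27/9973.
Combined Bayes factor of the evidence already in hand = 9 × 2.4 × (1/6) = 3.6.
Odds after that evidence = (27/9973) × 3.6 = 486/49865.
Target odds = 0.99/0.01 = 99.
Need 2.1ⁿ ≥ 99 ÷ (486/49865) = 548515/54.
2.1¹² ≈7355.83 falls short of 548515/54 but 2.1¹³ ≈15447.2 reaches it, so n = 13.

13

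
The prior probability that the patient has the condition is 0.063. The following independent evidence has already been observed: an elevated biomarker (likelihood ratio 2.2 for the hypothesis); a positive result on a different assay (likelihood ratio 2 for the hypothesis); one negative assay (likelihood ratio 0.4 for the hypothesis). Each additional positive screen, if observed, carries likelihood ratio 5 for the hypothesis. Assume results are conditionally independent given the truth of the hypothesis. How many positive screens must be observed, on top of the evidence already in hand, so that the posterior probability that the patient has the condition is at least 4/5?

3

Prior odds = 0.063/0.937 = 63/937.
Combined Bayes factor of the evidence already in hand = 2.2 × 2 × 0.4 = 1.76.
Odds after that evidence = (63/937) × 1.76 = 2772/23425.
Target odds = 0.8/0.2 = 4.
Need 5ⁿ ≥ 4 ÷ (2772/23425) = 23425/693.
5² = 25 falls short of 23425/693 but 5³ = 125 reaches it, so n = 3.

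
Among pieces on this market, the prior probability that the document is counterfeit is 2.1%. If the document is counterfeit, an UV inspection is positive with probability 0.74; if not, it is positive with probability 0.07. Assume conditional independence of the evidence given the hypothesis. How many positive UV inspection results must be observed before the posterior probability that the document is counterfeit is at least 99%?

4

Prior odds: 0.021 ÷ 0.979 = 21/979.
Likelihood ratio of a positive = 0.74/0.07 = 74/7.
Target posterior odds = 0.99/0.01 = 99.
Require (74/7)ⁿ ≥ 99 ÷ (21/979) = 32307/7.
(74/7)³ = 405224/343 falls short of 32307/7 but (74/7)⁴ = 29986576/2401 reaches it, so n = 4.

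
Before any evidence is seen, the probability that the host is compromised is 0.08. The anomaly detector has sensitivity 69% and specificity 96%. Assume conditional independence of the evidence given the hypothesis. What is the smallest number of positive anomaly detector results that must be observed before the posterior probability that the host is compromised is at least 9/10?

2

Prior odds = 0.08/0.92 = 2/23.
False-positive rate = 1 − 0.96 = 0.04; likelihood ratio of a positive = 0.69/0.04 = 17.25.
Target posterior odds = 0.9/0.1 = 9.
Require 17.25ⁿ ≥ 9 ÷ (2/23) = 103.5.
17.25¹ = 17.25 falls short of 103.5 but 17.25² = 297.5625 reaches it, so n = 2.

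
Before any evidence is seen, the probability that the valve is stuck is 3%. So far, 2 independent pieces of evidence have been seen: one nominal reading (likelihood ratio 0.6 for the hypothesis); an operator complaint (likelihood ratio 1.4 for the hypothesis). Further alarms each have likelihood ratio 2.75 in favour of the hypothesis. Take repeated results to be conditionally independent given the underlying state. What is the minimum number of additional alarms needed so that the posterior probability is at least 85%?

6

Prior odds = 0.03/0.97 = 3/97.
Combined Bayes factor of the evidence already in hand = 0.6 × 1.4 = 0.84.
Odds after that evidence = (3/97) × 0.84 = 63/2425.
Target odds = 0.85/0.15 = 17/3.
Need 2.75ⁿ ≥ 17/3 ÷ (63/2425) = 41225/189.
2.75⁵ = 161051/1024 falls short of 41225/189 but 2.75⁶ = 1771561/4096 reaches it, so n = 6.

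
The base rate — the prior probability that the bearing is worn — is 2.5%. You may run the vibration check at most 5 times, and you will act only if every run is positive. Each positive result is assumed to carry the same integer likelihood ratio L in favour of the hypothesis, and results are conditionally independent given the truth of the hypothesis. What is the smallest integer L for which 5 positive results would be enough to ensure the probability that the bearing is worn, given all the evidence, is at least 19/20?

Prior odds = 0.025/0.975 = 1/39.
Target odds = 0.95/0.05 = 19.
Need L⁵ ≥ 19 ÷ (1/39) = 741.
3⁵ = 243 < 741 ≤ 1024 = 4⁵, so L = 4.

4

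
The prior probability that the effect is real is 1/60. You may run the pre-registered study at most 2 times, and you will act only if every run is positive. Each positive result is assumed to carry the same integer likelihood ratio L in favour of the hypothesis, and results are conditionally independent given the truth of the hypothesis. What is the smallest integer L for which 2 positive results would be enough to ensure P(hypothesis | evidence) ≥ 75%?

14

Prior odds = (1/60)/(59/60) = 1/59.
Target odds = 0.75/0.25 = 3.
Need L² ≥ 3 ÷ (1/59) = 177.
13² = 169 < 177 ≤ 196 = 14², so L = 14.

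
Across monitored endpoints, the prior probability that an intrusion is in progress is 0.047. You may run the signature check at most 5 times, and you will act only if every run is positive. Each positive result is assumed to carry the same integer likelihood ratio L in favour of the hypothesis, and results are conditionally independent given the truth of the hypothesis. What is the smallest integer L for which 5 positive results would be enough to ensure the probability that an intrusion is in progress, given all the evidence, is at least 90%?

3

Prior odds = 0.047/0.953 = 47/953.
Target odds = 0.9/0.1 = 9.
Need L⁵ ≥ 9 ÷ (47/953) = 8577/47.
2⁵ = 32 < 8577/47 ≤ 243 = 3⁵, so L = 3.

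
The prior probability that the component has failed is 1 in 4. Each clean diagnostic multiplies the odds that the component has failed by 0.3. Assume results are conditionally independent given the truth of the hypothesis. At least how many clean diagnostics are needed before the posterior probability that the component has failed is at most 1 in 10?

Prior odds: 0.25 ÷ 0.75 = 1/3.
Likelihood ratio per clean diagnostic = 0.3.
Target posterior odds = 0.1/0.9 = 1/9.
Require 0.3ⁿ ≤ 1/9 ÷ (1/3) = 1/3.
0.3¹ = 0.3, which is already at or below the required 1/3; so n = 1.

1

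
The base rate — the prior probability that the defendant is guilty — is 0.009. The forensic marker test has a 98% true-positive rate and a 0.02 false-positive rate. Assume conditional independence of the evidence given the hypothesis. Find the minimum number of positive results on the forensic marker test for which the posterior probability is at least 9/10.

Prior odds: 0.009 ÷ 0.991 = 9/991.
Likelihood ratio of a positive result = 0.98/0.02 = 49.
Target odds: 0.9 ÷ 0.1 = 9.
Need (9/991) × 49ⁿ ≥ 9, i.e. 49ⁿ ≥ 991.
49¹ = 49 falls short of 991 but 49² = 2401 reaches it, so n = 2.

2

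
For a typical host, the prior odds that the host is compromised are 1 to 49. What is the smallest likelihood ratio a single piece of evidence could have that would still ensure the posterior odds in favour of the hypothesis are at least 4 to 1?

196

Prior odds = 1/49.
Target odds = 4.
Required Bayes factor = 4 ÷ (1/49) = 196.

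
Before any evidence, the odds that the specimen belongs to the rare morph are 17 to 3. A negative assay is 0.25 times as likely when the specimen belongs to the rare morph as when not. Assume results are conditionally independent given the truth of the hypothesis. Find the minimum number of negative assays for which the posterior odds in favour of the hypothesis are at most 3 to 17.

Prior odds = 17/3.
Likelihood ratio per negative assay = 0.25.
Target odds = 3/17.
Require 0.25ⁿ ≤ 3/17 ÷ (17/3) = 9/289.
0.25² = 0.0625 is still above 9/289 but 0.25³ = 0.015625 is at or below it, so n = 3.

3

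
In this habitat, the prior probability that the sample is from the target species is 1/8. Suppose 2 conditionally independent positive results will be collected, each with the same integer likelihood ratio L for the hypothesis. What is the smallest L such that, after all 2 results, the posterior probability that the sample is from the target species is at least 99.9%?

84

Prior odds = 0.125/0.875 = 1/7.
Target odds = 0.999/0.001 = 999.
Need L² ≥ 999 ÷ (1/7) = 6993.
83² = 6889 < 6993 ≤ 7056 = 84², so L = 84.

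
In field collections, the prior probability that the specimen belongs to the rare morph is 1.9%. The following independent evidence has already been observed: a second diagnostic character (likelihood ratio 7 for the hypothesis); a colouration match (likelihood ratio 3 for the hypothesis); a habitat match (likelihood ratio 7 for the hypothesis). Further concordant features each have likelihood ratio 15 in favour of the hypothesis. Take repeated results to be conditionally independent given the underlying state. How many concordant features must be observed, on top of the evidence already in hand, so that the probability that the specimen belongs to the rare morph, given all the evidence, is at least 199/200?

2

Prior odds = 0.019/0.981 = 19/981.
Combined Bayes factor of the evidence already in hand = 7 × 3 × 7 = 147.
Odds after that evidence = (19/981) × 147 = 931/327.
Target odds = 0.995/0.005 = 199.
Need 15ⁿ ≥ 199 ÷ (931/327) = 65073/931.
15¹ = 15 falls short of 65073/931 but 15² = 225 reaches it, so n = 2.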